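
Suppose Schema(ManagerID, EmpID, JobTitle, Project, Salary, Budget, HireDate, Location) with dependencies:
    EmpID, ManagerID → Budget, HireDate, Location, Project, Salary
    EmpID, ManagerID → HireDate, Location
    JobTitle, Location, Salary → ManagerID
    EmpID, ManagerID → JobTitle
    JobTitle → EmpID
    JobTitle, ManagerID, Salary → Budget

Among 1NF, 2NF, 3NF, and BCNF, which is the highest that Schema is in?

3NF

Candidate keys: {EmpID, ManagerID}, {JobTitle, Location, Salary}, {JobTitle, ManagerID}. Prime attributes: {EmpID, JobTitle, Location, ManagerID, Salary}.
JobTitle → EmpID breaks BCNF: {JobTitle}⁺ = {EmpID, JobTitle}, so {JobTitle} is not a superkey.
But every attribute on its right side ({EmpID}) is prime, and the same holds for every other non-superkey FD, so 3NF still holds.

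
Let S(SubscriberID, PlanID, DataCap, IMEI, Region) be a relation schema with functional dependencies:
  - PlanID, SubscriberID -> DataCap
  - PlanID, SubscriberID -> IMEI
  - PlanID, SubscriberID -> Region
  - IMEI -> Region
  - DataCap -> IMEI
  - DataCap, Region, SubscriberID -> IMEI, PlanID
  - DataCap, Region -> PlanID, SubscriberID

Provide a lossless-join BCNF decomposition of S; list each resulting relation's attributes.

Candidate keys of the original relation: {DataCap}, {PlanID, SubscriberID}.
{DataCap, IMEI, PlanID, Region, SubscriberID}: {IMEI} determines {IMEI, Region} here but is not a superkey — split on IMEI -> Region, giving {IMEI, Region} and {DataCap, IMEI, PlanID, SubscriberID}.
{IMEI, Region} is in BCNF.
{DataCap, IMEI, PlanID, SubscriberID} is in BCNF.

{DataCap, IMEI, PlanID, SubscriberID}; {IMEI, Region}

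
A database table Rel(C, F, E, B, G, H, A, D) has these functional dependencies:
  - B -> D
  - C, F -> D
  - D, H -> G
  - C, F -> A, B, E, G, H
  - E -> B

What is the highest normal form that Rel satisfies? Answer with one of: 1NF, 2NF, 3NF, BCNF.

Candidate key: {C, F}. Prime attributes: {C, F}.
B -> D breaks BCNF: {B}⁺ = {B, D}, so {B} is not a superkey.
B -> D determines the non-prime attribute {D} from a non-superkey — 3NF is violated.
No proper subset of a key has a non-prime attribute in its closure, so there is no partial dependency; 2NF holds.

2NF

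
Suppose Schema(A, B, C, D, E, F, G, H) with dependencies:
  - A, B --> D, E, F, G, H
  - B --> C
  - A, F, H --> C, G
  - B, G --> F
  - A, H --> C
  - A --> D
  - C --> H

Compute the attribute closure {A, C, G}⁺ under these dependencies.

Start with {A, C, G}.
A --> D applies; add {D} → now {A, C, D, G}.
C --> H applies; add {H} → now {A, C, D, G, H}.
No further FD applies.

{A, C, D, G, H}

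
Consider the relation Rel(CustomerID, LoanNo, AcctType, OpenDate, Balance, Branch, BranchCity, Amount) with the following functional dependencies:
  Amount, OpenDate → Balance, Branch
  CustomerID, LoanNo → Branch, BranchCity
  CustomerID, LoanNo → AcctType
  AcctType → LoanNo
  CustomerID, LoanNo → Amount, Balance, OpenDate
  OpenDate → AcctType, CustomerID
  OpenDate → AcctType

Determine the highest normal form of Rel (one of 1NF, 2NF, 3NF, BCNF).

3NF

Candidate keys: {AcctType, CustomerID}, {CustomerID, LoanNo}, {OpenDate}. Prime attributes: {AcctType, CustomerID, LoanNo, OpenDate}.
For AcctType → LoanNo we have {AcctType}⁺ = {AcctType, LoanNo}; {AcctType} is not a superkey, so BCNF fails.
But every attribute on its right side ({LoanNo}) is prime, and the same holds for every other non-superkey FD, so 3NF still holds.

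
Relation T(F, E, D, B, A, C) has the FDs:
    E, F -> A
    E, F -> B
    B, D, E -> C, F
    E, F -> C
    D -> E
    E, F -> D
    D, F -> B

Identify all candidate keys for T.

{B, D}, {D, F}, {E, F}

{B, D}⁺ = {A, B, C, D, E, F} — all of the relation — so {B, D} is a candidate key.
{D, F}⁺ = {A, B, C, D, E, F} — all of the relation — so {D, F} is a candidate key.
{E, F}⁺ = {A, B, C, D, E, F} — all of the relation — so {E, F} is a candidate key.
These are minimal and exhaustive — every other superkey contains one of them.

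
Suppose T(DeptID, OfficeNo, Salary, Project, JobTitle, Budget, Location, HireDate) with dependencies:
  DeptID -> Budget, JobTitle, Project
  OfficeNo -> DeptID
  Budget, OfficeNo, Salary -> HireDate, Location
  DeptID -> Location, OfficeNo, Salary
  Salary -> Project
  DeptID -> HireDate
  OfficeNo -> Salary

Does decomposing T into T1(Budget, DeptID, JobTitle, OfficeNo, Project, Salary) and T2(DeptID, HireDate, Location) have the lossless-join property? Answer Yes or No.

Common attributes: {DeptID}; their closure is {Budget, DeptID, HireDate, JobTitle, Location, OfficeNo, Project, Salary}.
Since T1 ⊆ {Budget, DeptID, HireDate, JobTitle, Location, OfficeNo, Project, Salary}, the intersection is a superkey of T1; the decomposition is lossless.

Yes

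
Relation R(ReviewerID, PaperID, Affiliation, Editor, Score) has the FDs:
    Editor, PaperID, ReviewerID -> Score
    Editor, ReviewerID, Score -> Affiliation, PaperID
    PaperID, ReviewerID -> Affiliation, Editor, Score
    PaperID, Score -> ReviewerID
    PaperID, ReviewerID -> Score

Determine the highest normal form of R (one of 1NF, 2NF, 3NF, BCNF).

Candidate keys: {Editor, ReviewerID, Score}, {PaperID, ReviewerID}, {PaperID, Score}. Prime attributes: {Editor, PaperID, ReviewerID, Score}.
Each dependency's left side is a superkey — BCNF holds.

BCNF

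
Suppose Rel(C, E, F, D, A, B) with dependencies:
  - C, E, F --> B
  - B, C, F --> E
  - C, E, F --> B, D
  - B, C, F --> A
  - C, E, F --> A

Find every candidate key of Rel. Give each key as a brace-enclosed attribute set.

{C, F} never appear on the right of any FD, so every key must include all of them.
Closure of {B, C, F} is {A, B, C, D, E, F}, the whole schema; {B, C, F} is a candidate key.
Closure of {C, E, F} is {A, B, C, D, E, F}, the whole schema; {C, E, F} is a candidate key.
No proper subset of any of these is a key, and no other minimal superkey exists.

{B, C, F}, {C, E, F}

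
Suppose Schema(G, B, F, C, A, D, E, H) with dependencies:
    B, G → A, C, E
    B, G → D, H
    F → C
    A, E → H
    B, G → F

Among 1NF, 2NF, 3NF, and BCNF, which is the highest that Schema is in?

2NF

Candidate key: {B, G}. Prime attributes: {B, G}.
F → C: {F}⁺ = {C, F}, which is not all of the attributes, so the left side is not a superkey — BCNF is violated.
Because {C} is non-prime and the left side of F → C is not a superkey, the relation is not in 3NF.
No non-prime attribute depends on a proper subset of any candidate key, so 2NF holds.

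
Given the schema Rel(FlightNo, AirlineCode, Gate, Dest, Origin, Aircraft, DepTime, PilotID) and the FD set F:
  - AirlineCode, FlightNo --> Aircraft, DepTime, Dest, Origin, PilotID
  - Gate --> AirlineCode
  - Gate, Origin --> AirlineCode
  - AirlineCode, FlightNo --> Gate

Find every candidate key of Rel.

{FlightNo} never appears on the right of any FD, so every key must include it.
{AirlineCode, FlightNo} is a candidate key since {AirlineCode, FlightNo}⁺ = {Aircraft, AirlineCode, DepTime, Dest, FlightNo, Gate, Origin, PilotID} covers every attribute.
{FlightNo, Gate} is a candidate key since {FlightNo, Gate}⁺ = {Aircraft, AirlineCode, DepTime, Dest, FlightNo, Gate, Origin, PilotID} covers every attribute.
No proper subset of any of these is a key, and no other minimal superkey exists.

{AirlineCode, FlightNo}, {FlightNo, Gate}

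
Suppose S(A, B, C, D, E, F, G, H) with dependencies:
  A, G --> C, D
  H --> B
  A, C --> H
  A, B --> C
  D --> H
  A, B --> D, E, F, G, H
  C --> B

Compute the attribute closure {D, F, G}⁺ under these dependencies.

{B, D, F, G, H}

Start with {D, F, G}.
D --> H applies; add {H} → now {D, F, G, H}.
H --> B applies; add {B} → now {B, D, F, G, H}.
No further FD applies.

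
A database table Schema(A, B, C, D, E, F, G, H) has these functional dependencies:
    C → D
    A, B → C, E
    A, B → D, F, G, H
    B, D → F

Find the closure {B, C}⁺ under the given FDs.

{B, C, D, F}

Start with {B, C}.
C → D applies; add {D} → now {B, C, D}.
B, D → F applies; add {F} → now {B, C, D, F}.
No further FD applies.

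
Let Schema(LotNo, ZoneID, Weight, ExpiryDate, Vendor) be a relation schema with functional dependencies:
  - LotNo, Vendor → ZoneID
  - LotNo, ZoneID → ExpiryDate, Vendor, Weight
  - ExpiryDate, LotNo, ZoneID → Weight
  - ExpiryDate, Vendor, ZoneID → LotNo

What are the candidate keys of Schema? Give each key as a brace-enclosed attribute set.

{ExpiryDate, Vendor, ZoneID}, {LotNo, Vendor}, {LotNo, ZoneID}

Closure of {LotNo, Vendor} is {ExpiryDate, LotNo, Vendor, Weight, ZoneID}, the whole schema; {LotNo, Vendor} is a candidate key.
Closure of {LotNo, ZoneID} is {ExpiryDate, LotNo, Vendor, Weight, ZoneID}, the whole schema; {LotNo, ZoneID} is a candidate key.
Closure of {ExpiryDate, Vendor, ZoneID} is {ExpiryDate, LotNo, Vendor, Weight, ZoneID}, the whole schema; {ExpiryDate, Vendor, ZoneID} is a candidate key.
These are minimal and exhaustive — every other superkey contains one of them.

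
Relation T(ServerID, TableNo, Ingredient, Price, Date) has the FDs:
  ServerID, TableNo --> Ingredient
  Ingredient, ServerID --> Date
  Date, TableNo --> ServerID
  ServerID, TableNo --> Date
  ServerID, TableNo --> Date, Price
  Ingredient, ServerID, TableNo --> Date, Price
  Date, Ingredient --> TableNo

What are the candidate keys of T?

Closure of {Date, Ingredient} is {Date, Ingredient, Price, ServerID, TableNo}, the whole schema; {Date, Ingredient} is a candidate key.
Closure of {Date, TableNo} is {Date, Ingredient, Price, ServerID, TableNo}, the whole schema; {Date, TableNo} is a candidate key.
Closure of {Ingredient, ServerID} is {Date, Ingredient, Price, ServerID, TableNo}, the whole schema; {Ingredient, ServerID} is a candidate key.
Closure of {ServerID, TableNo} is {Date, Ingredient, Price, ServerID, TableNo}, the whole schema; {ServerID, TableNo} is a candidate key.
Any other superkey properly contains one of these, so there are no further candidate keys.

{Date, Ingredient}, {Date, TableNo}, {Ingredient, ServerID}, {ServerID, TableNo}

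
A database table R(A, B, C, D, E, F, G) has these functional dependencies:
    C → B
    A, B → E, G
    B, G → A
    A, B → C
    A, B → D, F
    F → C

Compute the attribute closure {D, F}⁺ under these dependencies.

{B, C, D, F}

Start with {D, F}.
F → C applies; add {C} → now {C, D, F}.
C → B applies; add {B} → now {B, C, D, F}.
No further FD applies.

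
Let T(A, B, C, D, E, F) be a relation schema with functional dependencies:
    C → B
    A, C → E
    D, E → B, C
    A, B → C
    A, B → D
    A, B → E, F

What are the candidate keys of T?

No FD produces {A}, so it must be in every candidate key.
{A, B} is a candidate key since {A, B}⁺ = {A, B, C, D, E, F} covers every attribute.
{A, C} is a candidate key since {A, C}⁺ = {A, B, C, D, E, F} covers every attribute.
{A, D, E} is a candidate key since {A, D, E}⁺ = {A, B, C, D, E, F} covers every attribute.
Any other superkey properly contains one of these, so there are no further candidate keys.

{A, B}, {A, C}, {A, D, E}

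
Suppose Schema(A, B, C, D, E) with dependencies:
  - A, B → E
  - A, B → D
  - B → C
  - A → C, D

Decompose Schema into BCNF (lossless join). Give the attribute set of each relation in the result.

{A, B, E}; {A, D}; {B, C}

Candidate key of the original relation: {A, B}.
In {A, B, C, D, E}, {B} is not a superkey ({B}⁺ restricted to this set is {B, C}), so split on B → C into {B, C} and {A, B, D, E}.
{B, C}: every determinant is a superkey — BCNF.
In {A, B, D, E}, {A} is not a superkey ({A}⁺ restricted to this set is {A, D}), so split on A → D into {A, D} and {A, B, E}.
{A, D}: every determinant is a superkey — BCNF.
{A, B, E}: every determinant is a superkey — BCNF.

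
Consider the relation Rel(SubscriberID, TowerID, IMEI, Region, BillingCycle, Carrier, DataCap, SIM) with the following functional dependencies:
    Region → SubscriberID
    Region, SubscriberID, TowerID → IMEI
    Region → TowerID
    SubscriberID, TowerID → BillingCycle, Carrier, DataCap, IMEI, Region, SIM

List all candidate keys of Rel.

{Region}, {SubscriberID, TowerID}

{Region} is a candidate key since {Region}⁺ = {BillingCycle, Carrier, DataCap, IMEI, Region, SIM, SubscriberID, TowerID} covers every attribute.
{SubscriberID, TowerID} is a candidate key since {SubscriberID, TowerID}⁺ = {BillingCycle, Carrier, DataCap, IMEI, Region, SIM, SubscriberID, TowerID} covers every attribute.
No proper subset of any of these is a key, and no other minimal superkey exists.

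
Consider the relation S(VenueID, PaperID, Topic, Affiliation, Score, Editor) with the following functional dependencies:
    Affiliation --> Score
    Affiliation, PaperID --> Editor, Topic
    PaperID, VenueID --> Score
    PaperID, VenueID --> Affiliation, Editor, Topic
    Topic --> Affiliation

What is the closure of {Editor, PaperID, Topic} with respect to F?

Start with {Editor, PaperID, Topic}.
Topic --> Affiliation applies; add {Affiliation} → now {Affiliation, Editor, PaperID, Topic}.
Affiliation --> Score applies; add {Score} → now {Affiliation, Editor, PaperID, Score, Topic}.
No further FD applies.

{Affiliation, Editor, PaperID, Score, Topic}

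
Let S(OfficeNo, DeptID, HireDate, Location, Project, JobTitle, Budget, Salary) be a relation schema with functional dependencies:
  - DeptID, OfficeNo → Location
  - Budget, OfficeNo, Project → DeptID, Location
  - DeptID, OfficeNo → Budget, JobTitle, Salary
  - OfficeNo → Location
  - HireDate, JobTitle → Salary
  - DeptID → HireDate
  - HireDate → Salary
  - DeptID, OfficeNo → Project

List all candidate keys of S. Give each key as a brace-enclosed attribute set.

{Budget, OfficeNo, Project}, {DeptID, OfficeNo}

No FD produces {OfficeNo}, so it must be in every candidate key.
{DeptID, OfficeNo} is a candidate key since {DeptID, OfficeNo}⁺ = {Budget, DeptID, HireDate, JobTitle, Location, OfficeNo, Project, Salary} covers every attribute.
{Budget, OfficeNo, Project} is a candidate key since {Budget, OfficeNo, Project}⁺ = {Budget, DeptID, HireDate, JobTitle, Location, OfficeNo, Project, Salary} covers every attribute.
These are minimal and exhaustive — every other superkey contains one of them.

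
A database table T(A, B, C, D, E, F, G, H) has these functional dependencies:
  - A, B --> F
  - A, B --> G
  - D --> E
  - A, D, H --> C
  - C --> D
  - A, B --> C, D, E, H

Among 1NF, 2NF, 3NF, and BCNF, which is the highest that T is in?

Candidate key: {A, B}. Prime attributes: {A, B}.
D --> E: {D}⁺ = {D, E}, which is not all of the attributes, so the left side is not a superkey — BCNF is violated.
D --> E has non-prime {E} on the right and a non-superkey on the left, so 3NF fails.
Checking every proper subset of each key, none determines a non-prime attribute — 2NF is satisfied.

2NF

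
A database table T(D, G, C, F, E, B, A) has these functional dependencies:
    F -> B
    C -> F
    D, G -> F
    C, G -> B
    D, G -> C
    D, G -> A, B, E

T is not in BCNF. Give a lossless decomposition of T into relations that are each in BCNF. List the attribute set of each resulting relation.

Candidate key of the original relation: {D, G}.
{A, B, C, D, E, F, G}: {F} determines {B, F} here but is not a superkey — split on F -> B, giving {B, F} and {A, C, D, E, F, G}.
{B, F} is in BCNF.
{A, C, D, E, F, G}: {C} determines {C, F} here but is not a superkey — split on C -> F, giving {C, F} and {A, C, D, E, G}.
{C, F} is in BCNF.
{A, C, D, E, G} is in BCNF.

{A, C, D, E, G}; {B, F}; {C, F}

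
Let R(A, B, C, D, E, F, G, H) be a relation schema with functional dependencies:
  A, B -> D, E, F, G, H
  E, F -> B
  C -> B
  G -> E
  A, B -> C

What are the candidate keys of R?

No FD produces {A}, so it must be in every candidate key.
Closure of {A, B} is {A, B, C, D, E, F, G, H}, the whole schema; {A, B} is a candidate key.
Closure of {A, C} is {A, B, C, D, E, F, G, H}, the whole schema; {A, C} is a candidate key.
Closure of {A, E, F} is {A, B, C, D, E, F, G, H}, the whole schema; {A, E, F} is a candidate key.
Closure of {A, F, G} is {A, B, C, D, E, F, G, H}, the whole schema; {A, F, G} is a candidate key.
These are minimal and exhaustive — every other superkey contains one of them.

{A, B}, {A, C}, {A, E, F}, {A, F, G}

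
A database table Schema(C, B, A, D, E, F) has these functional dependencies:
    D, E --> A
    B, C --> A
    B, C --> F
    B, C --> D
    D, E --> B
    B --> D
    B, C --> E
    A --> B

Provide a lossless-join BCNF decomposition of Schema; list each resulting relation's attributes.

{A, B}; {A, E}; {B, D}; {C, D, E, F}

Candidate keys of the original relation: {A, C}, {B, C}, {C, D, E}.
In {A, B, C, D, E, F}, {D, E} is not a superkey ({D, E}⁺ restricted to this set is {A, B, D, E}), so split on D, E --> A, B into {A, B, D, E} and {C, D, E, F}.
In {A, B, D, E}, {B} is not a superkey ({B}⁺ restricted to this set is {B, D}), so split on B --> D into {B, D} and {A, B, E}.
{B, D}: every determinant is a superkey — BCNF.
In {A, B, E}, {A} is not a superkey ({A}⁺ restricted to this set is {A, B}), so split on A --> B into {A, B} and {A, E}.
{A, B}: every determinant is a superkey — BCNF.
{A, E}: every determinant is a superkey — BCNF.
{C, D, E, F}: every determinant is a superkey — BCNF.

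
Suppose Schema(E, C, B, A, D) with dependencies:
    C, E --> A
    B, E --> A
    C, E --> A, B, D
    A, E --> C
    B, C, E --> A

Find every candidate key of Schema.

No FD produces {E}, so it must be in every candidate key.
{A, E} is a candidate key since {A, E}⁺ = {A, B, C, D, E} covers every attribute.
{B, E} is a candidate key since {B, E}⁺ = {A, B, C, D, E} covers every attribute.
{C, E} is a candidate key since {C, E}⁺ = {A, B, C, D, E} covers every attribute.
No proper subset of any of these is a key, and no other minimal superkey exists.

{A, E}, {B, E}, {C, E}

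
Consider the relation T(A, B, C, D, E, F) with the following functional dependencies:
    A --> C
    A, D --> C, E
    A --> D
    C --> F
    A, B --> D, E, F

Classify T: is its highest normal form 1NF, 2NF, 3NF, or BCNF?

Candidate key: {A, B}. Prime attributes: {A, B}.
A --> C breaks BCNF: {A}⁺ = {A, C, D, E, F}, so {A} is not a superkey.
A --> C determines the non-prime attribute {C} from a non-superkey — 3NF is violated.
{A} is a proper subset of the key {A, B}, and {A}⁺ contains the non-prime attributes {C, D, E, F} — a partial dependency, so 2NF is violated.

1NF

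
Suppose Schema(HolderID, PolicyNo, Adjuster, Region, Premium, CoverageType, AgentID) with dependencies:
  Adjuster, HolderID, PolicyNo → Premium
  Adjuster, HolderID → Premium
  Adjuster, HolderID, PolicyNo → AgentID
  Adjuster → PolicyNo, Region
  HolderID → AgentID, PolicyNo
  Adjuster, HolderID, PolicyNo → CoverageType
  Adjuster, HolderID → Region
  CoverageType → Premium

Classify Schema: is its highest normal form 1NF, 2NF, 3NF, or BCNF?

Candidate key: {Adjuster, HolderID}. Prime attributes: {Adjuster, HolderID}.
Adjuster → PolicyNo, Region: {Adjuster}⁺ = {Adjuster, PolicyNo, Region}, which is not all of the attributes, so the left side is not a superkey — BCNF is violated.
Adjuster → PolicyNo, Region determines the non-prime attributes {PolicyNo, Region} from a non-superkey — 3NF is violated.
The proper key subset {Adjuster} of {Adjuster, HolderID} determines non-prime {PolicyNo, Region}, so the relation is not even in 2NF.

1NF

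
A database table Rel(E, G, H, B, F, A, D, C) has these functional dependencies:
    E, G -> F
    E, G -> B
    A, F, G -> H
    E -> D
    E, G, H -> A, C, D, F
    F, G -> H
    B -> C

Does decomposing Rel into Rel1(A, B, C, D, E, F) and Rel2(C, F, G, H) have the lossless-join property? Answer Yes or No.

Rel1 ∩ Rel2 = {C, F}; its closure under F is {C, F}.
Rel1 ⊄ {C, F} and Rel2 ⊄ {C, F}, so the split is lossy.

No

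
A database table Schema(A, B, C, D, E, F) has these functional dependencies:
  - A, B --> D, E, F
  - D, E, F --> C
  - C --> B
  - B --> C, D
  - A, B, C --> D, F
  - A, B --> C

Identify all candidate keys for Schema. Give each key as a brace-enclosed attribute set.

{A} never appears on the right of any FD, so every key must include it.
Closure of {A, B} is {A, B, C, D, E, F}, the whole schema; {A, B} is a candidate key.
Closure of {A, C} is {A, B, C, D, E, F}, the whole schema; {A, C} is a candidate key.
Closure of {A, D, E, F} is {A, B, C, D, E, F}, the whole schema; {A, D, E, F} is a candidate key.
Any other superkey properly contains one of these, so there are no further candidate keys.

{A, B}, {A, C}, {A, D, E, F}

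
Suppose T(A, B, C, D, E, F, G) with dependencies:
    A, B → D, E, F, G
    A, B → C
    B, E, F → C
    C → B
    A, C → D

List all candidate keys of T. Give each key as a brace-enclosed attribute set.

{A, B}, {A, C}

Attributes never on any right-hand side: {A} — every candidate key must contain it.
{A, B}⁺ = {A, B, C, D, E, F, G} — all of the relation — so {A, B} is a candidate key.
{A, C}⁺ = {A, B, C, D, E, F, G} — all of the relation — so {A, C} is a candidate key.
Any other superkey properly contains one of these, so there are no further candidate keys.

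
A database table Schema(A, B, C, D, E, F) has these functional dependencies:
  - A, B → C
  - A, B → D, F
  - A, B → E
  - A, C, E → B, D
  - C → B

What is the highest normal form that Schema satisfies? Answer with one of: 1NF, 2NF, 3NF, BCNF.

3NF

Candidate keys: {A, B}, {A, C}. Prime attributes: {A, B, C}.
C → B breaks BCNF: {C}⁺ = {B, C}, so {C} is not a superkey.
Its right-hand attributes {B} are all prime, as are those of every other non-superkey FD — the relation is in 3NF.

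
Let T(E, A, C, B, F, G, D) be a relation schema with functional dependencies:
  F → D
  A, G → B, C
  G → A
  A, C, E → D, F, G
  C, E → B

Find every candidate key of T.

{A, C, E}, {E, G}

Attributes never on any right-hand side: {E} — every candidate key must contain it.
Closure of {E, G} is {A, B, C, D, E, F, G}, the whole schema; {E, G} is a candidate key.
Closure of {A, C, E} is {A, B, C, D, E, F, G}, the whole schema; {A, C, E} is a candidate key.
No proper subset of any of these is a key, and no other minimal superkey exists.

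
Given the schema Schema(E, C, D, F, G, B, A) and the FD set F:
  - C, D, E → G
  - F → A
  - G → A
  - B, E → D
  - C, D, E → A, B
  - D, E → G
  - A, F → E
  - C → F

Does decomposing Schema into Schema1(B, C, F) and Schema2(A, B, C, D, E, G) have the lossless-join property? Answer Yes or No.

Schema1 ∩ Schema2 = {B, C}; its closure under F is {A, B, C, D, E, F, G}.
Since Schema1 ⊆ {A, B, C, D, E, F, G}, the intersection is a superkey of Schema1; the decomposition is lossless.

Yes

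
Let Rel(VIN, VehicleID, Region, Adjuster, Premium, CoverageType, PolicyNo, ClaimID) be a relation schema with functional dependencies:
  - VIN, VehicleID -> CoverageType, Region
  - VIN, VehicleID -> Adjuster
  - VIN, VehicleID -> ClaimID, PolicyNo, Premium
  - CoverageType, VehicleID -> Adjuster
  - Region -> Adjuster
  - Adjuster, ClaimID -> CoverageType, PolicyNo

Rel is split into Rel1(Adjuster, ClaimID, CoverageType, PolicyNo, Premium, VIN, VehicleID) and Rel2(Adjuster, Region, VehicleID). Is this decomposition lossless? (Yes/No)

Rel1 ∩ Rel2 = {Adjuster, VehicleID}; its closure under F is {Adjuster, VehicleID}.
The closure covers neither Rel1 nor Rel2 entirely; the join is not lossless.

No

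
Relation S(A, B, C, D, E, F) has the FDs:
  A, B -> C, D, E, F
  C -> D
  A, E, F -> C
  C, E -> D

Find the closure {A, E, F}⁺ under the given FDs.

{A, C, D, E, F}

Start with {A, E, F}.
A, E, F -> C applies; add {C} → now {A, C, E, F}.
C, E -> D applies; add {D} → now {A, C, D, E, F}.
No further FD applies.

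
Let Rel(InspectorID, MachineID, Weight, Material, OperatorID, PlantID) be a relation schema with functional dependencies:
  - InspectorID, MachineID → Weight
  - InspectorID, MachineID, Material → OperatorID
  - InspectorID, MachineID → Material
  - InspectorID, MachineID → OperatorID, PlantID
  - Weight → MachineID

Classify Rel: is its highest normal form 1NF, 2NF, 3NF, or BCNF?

3NF

Candidate keys: {InspectorID, MachineID}, {InspectorID, Weight}. Prime attributes: {InspectorID, MachineID, Weight}.
Weight → MachineID breaks BCNF: {Weight}⁺ = {MachineID, Weight}, so {Weight} is not a superkey.
But every attribute on its right side ({MachineID}) is prime, and the same holds for every other non-superkey FD, so 3NF still holds.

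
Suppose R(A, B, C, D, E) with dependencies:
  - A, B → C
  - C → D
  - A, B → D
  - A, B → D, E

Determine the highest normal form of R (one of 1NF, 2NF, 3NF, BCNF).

Candidate key: {A, B}. Prime attributes: {A, B}.
C → D: {C}⁺ = {C, D}, which is not all of the attributes, so the left side is not a superkey — BCNF is violated.
C → D determines the non-prime attribute {D} from a non-superkey — 3NF is violated.
Checking every proper subset of each key, none determines a non-prime attribute — 2NF is satisfied.

2NF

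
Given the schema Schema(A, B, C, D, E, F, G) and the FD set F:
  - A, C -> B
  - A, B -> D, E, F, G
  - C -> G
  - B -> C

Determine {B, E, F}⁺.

{B, C, E, F, G}

Start with {B, E, F}.
B -> C applies; add {C} → now {B, C, E, F}.
C -> G applies; add {G} → now {B, C, E, F, G}.
No further FD applies.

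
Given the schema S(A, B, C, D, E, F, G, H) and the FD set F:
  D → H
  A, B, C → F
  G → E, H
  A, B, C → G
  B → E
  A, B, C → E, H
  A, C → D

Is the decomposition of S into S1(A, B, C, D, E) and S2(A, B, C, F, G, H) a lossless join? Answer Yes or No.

S1 ∩ S2 = {A, B, C}; its closure under F is {A, B, C, D, E, F, G, H}.
S1 is contained in that closure, so S1 ∩ S2 → S1 holds and the join is lossless.

Yes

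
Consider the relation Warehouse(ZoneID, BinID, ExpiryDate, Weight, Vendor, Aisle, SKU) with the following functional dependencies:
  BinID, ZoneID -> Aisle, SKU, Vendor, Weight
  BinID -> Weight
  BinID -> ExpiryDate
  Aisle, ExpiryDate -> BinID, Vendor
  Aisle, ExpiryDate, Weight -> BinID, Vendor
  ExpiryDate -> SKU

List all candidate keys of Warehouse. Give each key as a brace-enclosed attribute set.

{Aisle, ExpiryDate, ZoneID}, {BinID, ZoneID}

No FD produces {ZoneID}, so it must be in every candidate key.
{BinID, ZoneID}⁺ = {Aisle, BinID, ExpiryDate, SKU, Vendor, Weight, ZoneID}, which is every attribute, so {BinID, ZoneID} is a candidate key.
{Aisle, ExpiryDate, ZoneID}⁺ = {Aisle, BinID, ExpiryDate, SKU, Vendor, Weight, ZoneID}, which is every attribute, so {Aisle, ExpiryDate, ZoneID} is a candidate key.
These are minimal and exhaustive — every other superkey contains one of them.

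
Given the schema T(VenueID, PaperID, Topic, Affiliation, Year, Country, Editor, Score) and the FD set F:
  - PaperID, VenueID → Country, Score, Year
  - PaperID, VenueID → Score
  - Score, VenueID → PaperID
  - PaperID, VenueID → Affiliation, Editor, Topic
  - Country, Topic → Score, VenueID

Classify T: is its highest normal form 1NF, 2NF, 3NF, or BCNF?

BCNF

Candidate keys: {Country, Topic}, {PaperID, VenueID}, {Score, VenueID}. Prime attributes: {Country, PaperID, Score, Topic, VenueID}.
Every FD has a superkey on the left, so the relation is in BCNF.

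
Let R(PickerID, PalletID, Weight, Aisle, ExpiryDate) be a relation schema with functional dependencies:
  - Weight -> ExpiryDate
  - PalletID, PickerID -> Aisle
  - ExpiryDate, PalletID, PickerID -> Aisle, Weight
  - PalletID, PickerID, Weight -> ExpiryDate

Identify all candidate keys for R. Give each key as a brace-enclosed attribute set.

{ExpiryDate, PalletID, PickerID}, {PalletID, PickerID, Weight}

No FD produces {PalletID, PickerID}, so they must be in every candidate key.
{ExpiryDate, PalletID, PickerID}⁺ = {Aisle, ExpiryDate, PalletID, PickerID, Weight} — all of the relation — so {ExpiryDate, PalletID, PickerID} is a candidate key.
{PalletID, PickerID, Weight}⁺ = {Aisle, ExpiryDate, PalletID, PickerID, Weight} — all of the relation — so {PalletID, PickerID, Weight} is a candidate key.
No proper subset of any of these is a key, and no other minimal superkey exists.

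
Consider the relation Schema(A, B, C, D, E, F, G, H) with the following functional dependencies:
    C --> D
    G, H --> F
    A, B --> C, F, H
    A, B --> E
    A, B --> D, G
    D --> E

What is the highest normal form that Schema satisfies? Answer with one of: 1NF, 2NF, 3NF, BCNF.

Candidate key: {A, B}. Prime attributes: {A, B}.
For C --> D we have {C}⁺ = {C, D, E}; {C} is not a superkey, so BCNF fails.
Because {D} is non-prime and the left side of C --> D is not a superkey, the relation is not in 3NF.
No non-prime attribute depends on a proper subset of any candidate key, so 2NF holds.

2NF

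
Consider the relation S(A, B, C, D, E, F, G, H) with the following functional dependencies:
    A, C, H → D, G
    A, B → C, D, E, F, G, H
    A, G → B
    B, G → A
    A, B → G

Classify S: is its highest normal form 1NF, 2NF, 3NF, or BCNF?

Candidate keys: {A, B}, {A, C, H}, {A, G}, {B, G}. Prime attributes: {A, B, C, G, H}.
Each dependency's left side is a superkey — BCNF holds.

BCNF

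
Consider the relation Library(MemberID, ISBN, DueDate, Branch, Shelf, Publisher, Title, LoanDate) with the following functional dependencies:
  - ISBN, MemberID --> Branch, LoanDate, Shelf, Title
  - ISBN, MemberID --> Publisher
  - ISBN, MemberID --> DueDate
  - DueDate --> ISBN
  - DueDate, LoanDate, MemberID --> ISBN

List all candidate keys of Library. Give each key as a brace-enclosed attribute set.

{MemberID} never appears on the right of any FD, so every key must include it.
Closure of {DueDate, MemberID} is {Branch, DueDate, ISBN, LoanDate, MemberID, Publisher, Shelf, Title}, the whole schema; {DueDate, MemberID} is a candidate key.
Closure of {ISBN, MemberID} is {Branch, DueDate, ISBN, LoanDate, MemberID, Publisher, Shelf, Title}, the whole schema; {ISBN, MemberID} is a candidate key.
Any other superkey properly contains one of these, so there are no further candidate keys.

{DueDate, MemberID}, {ISBN, MemberID}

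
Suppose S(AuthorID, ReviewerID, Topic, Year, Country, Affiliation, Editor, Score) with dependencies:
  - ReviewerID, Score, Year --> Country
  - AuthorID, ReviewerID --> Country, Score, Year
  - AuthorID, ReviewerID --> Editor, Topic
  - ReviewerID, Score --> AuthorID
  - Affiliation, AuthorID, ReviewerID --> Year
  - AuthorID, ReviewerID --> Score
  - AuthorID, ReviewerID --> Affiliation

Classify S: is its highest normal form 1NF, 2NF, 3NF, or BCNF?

BCNF

Candidate keys: {AuthorID, ReviewerID}, {ReviewerID, Score}. Prime attributes: {AuthorID, ReviewerID, Score}.
Every FD has a superkey on the left, so the relation is in BCNF.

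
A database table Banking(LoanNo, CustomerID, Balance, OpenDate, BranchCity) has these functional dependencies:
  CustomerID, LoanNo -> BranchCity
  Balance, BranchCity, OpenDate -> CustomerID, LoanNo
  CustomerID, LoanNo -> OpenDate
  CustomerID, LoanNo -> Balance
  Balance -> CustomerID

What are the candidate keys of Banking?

{Balance, BranchCity, OpenDate}, {Balance, LoanNo}, {CustomerID, LoanNo}

{Balance, LoanNo}⁺ = {Balance, BranchCity, CustomerID, LoanNo, OpenDate}, which is every attribute, so {Balance, LoanNo} is a candidate key.
{CustomerID, LoanNo}⁺ = {Balance, BranchCity, CustomerID, LoanNo, OpenDate}, which is every attribute, so {CustomerID, LoanNo} is a candidate key.
{Balance, BranchCity, OpenDate}⁺ = {Balance, BranchCity, CustomerID, LoanNo, OpenDate}, which is every attribute, so {Balance, BranchCity, OpenDate} is a candidate key.
No proper subset of any of these is a key, and no other minimal superkey exists.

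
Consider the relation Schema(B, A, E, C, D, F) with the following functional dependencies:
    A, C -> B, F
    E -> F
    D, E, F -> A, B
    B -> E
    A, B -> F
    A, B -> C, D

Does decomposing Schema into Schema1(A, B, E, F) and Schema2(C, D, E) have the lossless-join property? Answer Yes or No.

No

Common attributes: {E}; their closure is {E, F}.
The closure covers neither Schema1 nor Schema2 entirely; the join is not lossless.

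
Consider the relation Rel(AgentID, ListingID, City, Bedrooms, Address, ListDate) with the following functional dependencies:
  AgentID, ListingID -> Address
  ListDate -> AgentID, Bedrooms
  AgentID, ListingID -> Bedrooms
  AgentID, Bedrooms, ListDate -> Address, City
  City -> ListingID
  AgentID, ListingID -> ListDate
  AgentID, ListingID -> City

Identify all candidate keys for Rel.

{ListDate} is a candidate key since {ListDate}⁺ = {Address, AgentID, Bedrooms, City, ListDate, ListingID} covers every attribute.
{AgentID, City} is a candidate key since {AgentID, City}⁺ = {Address, AgentID, Bedrooms, City, ListDate, ListingID} covers every attribute.
{AgentID, ListingID} is a candidate key since {AgentID, ListingID}⁺ = {Address, AgentID, Bedrooms, City, ListDate, ListingID} covers every attribute.
These are minimal and exhaustive — every other superkey contains one of them.

{AgentID, City}, {AgentID, ListingID}, {ListDate}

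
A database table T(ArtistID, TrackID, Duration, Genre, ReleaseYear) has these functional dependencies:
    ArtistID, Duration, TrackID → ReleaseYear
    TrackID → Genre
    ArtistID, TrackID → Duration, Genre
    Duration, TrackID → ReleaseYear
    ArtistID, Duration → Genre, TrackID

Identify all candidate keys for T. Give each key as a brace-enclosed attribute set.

{ArtistID, Duration}, {ArtistID, TrackID}

Attributes never on any right-hand side: {ArtistID} — every candidate key must contain it.
{ArtistID, Duration}⁺ = {ArtistID, Duration, Genre, ReleaseYear, TrackID} — all of the relation — so {ArtistID, Duration} is a candidate key.
{ArtistID, TrackID}⁺ = {ArtistID, Duration, Genre, ReleaseYear, TrackID} — all of the relation — so {ArtistID, TrackID} is a candidate key.
These are minimal and exhaustive — every other superkey contains one of them.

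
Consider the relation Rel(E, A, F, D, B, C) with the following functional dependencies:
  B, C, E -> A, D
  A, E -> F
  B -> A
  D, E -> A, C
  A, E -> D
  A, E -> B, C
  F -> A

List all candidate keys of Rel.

No FD produces {E}, so it must be in every candidate key.
Closure of {A, E} is {A, B, C, D, E, F}, the whole schema; {A, E} is a candidate key.
Closure of {B, E} is {A, B, C, D, E, F}, the whole schema; {B, E} is a candidate key.
Closure of {D, E} is {A, B, C, D, E, F}, the whole schema; {D, E} is a candidate key.
Closure of {E, F} is {A, B, C, D, E, F}, the whole schema; {E, F} is a candidate key.
These are minimal and exhaustive — every other superkey contains one of them.

{A, E}, {B, E}, {D, E}, {E, F}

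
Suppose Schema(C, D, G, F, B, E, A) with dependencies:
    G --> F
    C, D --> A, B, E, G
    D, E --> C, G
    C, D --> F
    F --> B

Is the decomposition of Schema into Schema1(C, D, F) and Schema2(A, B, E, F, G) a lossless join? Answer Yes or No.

No

The shared attributes are {F} and {F}⁺ = {B, F}.
Schema1 ⊄ {B, F} and Schema2 ⊄ {B, F}, so the split is lossy.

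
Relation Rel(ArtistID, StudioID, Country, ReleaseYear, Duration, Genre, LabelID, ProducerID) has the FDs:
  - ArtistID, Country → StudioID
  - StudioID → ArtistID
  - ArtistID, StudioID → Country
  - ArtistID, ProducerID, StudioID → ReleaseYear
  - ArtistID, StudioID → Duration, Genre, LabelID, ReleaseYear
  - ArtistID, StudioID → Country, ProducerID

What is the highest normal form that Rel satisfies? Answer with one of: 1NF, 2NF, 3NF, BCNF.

Candidate keys: {ArtistID, Country}, {StudioID}. Prime attributes: {ArtistID, Country, StudioID}.
The left-hand side of every FD is a superkey, so BCNF is satisfied.

BCNF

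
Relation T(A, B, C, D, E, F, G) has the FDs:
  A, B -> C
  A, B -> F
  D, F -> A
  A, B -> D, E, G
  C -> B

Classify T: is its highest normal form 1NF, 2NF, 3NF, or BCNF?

Candidate keys: {A, B}, {A, C}, {B, D, F}, {C, D, F}. Prime attributes: {A, B, C, D, F}.
D, F -> A: {D, F}⁺ = {A, D, F}, which is not all of the attributes, so the left side is not a superkey — BCNF is violated.
Since {A} ⊆ prime attributes and every other non-superkey FD also has a prime right side, the schema is in 3NF.

3NF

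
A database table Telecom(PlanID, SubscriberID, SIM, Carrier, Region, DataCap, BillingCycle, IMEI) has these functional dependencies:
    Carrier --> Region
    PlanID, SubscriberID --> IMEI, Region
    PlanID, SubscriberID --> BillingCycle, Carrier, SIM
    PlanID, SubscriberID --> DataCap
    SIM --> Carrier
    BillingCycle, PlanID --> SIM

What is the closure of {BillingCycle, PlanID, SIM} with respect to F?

{BillingCycle, Carrier, PlanID, Region, SIM}

Start with {BillingCycle, PlanID, SIM}.
SIM --> Carrier applies; add {Carrier} → now {BillingCycle, Carrier, PlanID, SIM}.
Carrier --> Region applies; add {Region} → now {BillingCycle, Carrier, PlanID, Region, SIM}.
No further FD applies.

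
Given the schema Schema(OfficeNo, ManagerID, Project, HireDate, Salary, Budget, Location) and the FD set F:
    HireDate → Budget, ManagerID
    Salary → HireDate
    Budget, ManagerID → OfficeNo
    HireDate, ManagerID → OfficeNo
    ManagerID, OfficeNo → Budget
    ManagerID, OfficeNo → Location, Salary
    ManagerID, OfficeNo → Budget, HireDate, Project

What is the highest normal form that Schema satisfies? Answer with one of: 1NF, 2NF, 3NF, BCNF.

Candidate keys: {Budget, ManagerID}, {HireDate}, {ManagerID, OfficeNo}, {Salary}. Prime attributes: {Budget, HireDate, ManagerID, OfficeNo, Salary}.
Every FD has a superkey on the left, so the relation is in BCNF.

BCNF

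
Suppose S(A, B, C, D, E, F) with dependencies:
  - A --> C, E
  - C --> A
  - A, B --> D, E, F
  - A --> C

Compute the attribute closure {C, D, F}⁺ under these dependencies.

{A, C, D, E, F}

Start with {C, D, F}.
C --> A applies; add {A} → now {A, C, D, F}.
A --> C, E applies; add {E} → now {A, C, D, E, F}.
No further FD applies.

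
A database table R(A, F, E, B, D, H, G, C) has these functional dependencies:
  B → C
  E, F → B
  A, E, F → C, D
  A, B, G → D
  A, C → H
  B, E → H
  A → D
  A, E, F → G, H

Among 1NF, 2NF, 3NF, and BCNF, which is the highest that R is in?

1NF

Candidate key: {A, E, F}. Prime attributes: {A, E, F}.
B → C breaks BCNF: {B}⁺ = {B, C}, so {B} is not a superkey.
Because {C} is non-prime and the left side of B → C is not a superkey, the relation is not in 3NF.
{A} is a proper subset of the key {A, E, F}, and {A}⁺ contains the non-prime attribute {D} — a partial dependency, so 2NF is violated.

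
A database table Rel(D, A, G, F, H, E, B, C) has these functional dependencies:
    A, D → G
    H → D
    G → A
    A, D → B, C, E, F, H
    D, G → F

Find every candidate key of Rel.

Closure of {A, D} is {A, B, C, D, E, F, G, H}, the whole schema; {A, D} is a candidate key.
Closure of {A, H} is {A, B, C, D, E, F, G, H}, the whole schema; {A, H} is a candidate key.
Closure of {D, G} is {A, B, C, D, E, F, G, H}, the whole schema; {D, G} is a candidate key.
Closure of {G, H} is {A, B, C, D, E, F, G, H}, the whole schema; {G, H} is a candidate key.
These are minimal and exhaustive — every other superkey contains one of them.

{A, D}, {A, H}, {D, G}, {G, H}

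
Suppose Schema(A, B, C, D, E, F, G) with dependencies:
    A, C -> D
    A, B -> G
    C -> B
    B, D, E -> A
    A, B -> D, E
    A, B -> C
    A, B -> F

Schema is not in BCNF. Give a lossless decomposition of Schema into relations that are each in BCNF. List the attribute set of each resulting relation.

{A, C, D, E, F, G}; {B, C}

Candidate keys of the original relation: {A, B}, {A, C}, {B, D, E}, {C, D, E}.
In {A, B, C, D, E, F, G}, {C} is not a superkey ({C}⁺ restricted to this set is {B, C}), so split on C -> B into {B, C} and {A, C, D, E, F, G}.
{B, C} is in BCNF.
{A, C, D, E, F, G} is in BCNF.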